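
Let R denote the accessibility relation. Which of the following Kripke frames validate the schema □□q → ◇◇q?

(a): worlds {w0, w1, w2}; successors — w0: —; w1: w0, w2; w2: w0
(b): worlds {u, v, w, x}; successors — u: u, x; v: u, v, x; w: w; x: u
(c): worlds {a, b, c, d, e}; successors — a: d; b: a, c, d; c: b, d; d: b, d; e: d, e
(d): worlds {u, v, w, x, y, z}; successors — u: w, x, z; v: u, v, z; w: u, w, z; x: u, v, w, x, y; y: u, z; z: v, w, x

Frame correspondent (Sahlqvist): ∀x ∃w (xR²w ∧ xR²w) — i.e. a generalized confluence (Geach) condition.
(a): fails — at w0 but no w with w0R²w and w0R²w.
(b): ✓.
(c): ✓.
(d): ✓.

(b), (c), (d)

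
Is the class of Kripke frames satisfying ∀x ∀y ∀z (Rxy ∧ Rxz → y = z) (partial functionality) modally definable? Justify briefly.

Yes — defined by ◇r → □r

This is a Sahlqvist condition; the CD axiom ◇r → □r defines it.
Suppose ◇r→□r is valid. Take Rxy, Rxz and set V(r)={y}. Then ◇r at x, so □r at x, so r at z, i.e. z=y.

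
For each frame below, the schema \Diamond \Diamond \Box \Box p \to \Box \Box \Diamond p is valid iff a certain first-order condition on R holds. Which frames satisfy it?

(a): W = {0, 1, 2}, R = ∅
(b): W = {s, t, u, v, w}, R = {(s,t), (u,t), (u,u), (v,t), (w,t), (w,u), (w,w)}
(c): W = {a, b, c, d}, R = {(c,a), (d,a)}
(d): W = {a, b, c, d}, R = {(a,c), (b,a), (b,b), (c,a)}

(a), (c)

The schema corresponds to a generalized confluence (Geach) condition: \forall x \forall y \forall z ((x R^2 y \wedge x R^2 z) \to \exists w (y R^2 w \wedge zRw)).
(a): satisfies the condition.
(b): fails — uR²t, uR²t but no w* with tR²w* and tRw*.
(c): satisfies the condition.
(d): fails — aR²a, aR²a but no w with aR²w and aRw.
Valid on: (a), (c).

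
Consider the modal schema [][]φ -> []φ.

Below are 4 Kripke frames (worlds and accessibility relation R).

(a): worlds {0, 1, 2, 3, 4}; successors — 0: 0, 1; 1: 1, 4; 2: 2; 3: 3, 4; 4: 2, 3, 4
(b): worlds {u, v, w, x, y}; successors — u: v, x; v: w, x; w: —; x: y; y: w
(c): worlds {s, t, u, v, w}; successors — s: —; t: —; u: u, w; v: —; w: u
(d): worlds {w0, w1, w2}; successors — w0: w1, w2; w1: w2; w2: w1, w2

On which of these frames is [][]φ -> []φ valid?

This is the axiom for density; its first-order frame correspondent is forall x forall y (Rxy -> exists z (Rxz & Rzy)).
(a): ✓.
(b): fails — Ruv but no z with Ruz and Rzv.
(c): ✓.
(d): ✓.

(a), (c), (d)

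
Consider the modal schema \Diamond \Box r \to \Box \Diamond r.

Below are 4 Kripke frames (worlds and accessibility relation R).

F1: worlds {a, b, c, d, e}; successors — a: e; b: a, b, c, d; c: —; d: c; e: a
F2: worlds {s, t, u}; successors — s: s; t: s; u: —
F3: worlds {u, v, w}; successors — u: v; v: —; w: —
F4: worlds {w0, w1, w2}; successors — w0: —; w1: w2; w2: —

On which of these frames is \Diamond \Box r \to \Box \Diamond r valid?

F2

The schema corresponds to convergence: \forall x \forall y \forall z (Rxy \wedge Rxz \to \exists w (Ryw \wedge Rzw)).
F1: fails — Rbc and Rbc but c and c have no common successor.
F2: ✓.
F3: fails — Ruv and Ruv but v and v have no common successor.
F4: fails — Rw1w2 and Rw1w2 but w2 and w2 have no common successor.
Valid on: F2.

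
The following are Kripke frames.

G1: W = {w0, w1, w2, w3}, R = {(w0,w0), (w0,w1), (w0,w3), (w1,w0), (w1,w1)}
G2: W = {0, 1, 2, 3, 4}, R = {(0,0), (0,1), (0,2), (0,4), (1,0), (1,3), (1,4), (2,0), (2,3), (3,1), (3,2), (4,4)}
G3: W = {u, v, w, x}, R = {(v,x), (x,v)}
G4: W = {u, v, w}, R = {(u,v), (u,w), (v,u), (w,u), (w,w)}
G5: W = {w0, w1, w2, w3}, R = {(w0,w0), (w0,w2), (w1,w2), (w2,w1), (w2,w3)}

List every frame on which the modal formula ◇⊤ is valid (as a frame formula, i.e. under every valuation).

This is the axiom for seriality; its first-order frame correspondent is ∀x ∃y Rxy.
G1: fails — world w2 has no successor.
G2: holds.
G3: fails — world u has no successor.
G4: holds.
G5: fails — world w3 has no successor.

G2, G4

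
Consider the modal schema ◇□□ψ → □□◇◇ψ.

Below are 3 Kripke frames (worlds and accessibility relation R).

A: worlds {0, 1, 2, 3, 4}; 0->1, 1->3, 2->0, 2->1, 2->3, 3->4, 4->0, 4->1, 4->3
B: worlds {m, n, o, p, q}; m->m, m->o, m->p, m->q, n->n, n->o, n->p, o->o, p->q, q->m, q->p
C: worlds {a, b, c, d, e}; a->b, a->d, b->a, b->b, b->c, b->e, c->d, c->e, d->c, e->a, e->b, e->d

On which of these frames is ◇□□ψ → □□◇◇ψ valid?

C

This is the axiom for a generalized confluence (Geach) condition; its first-order frame correspondent is ∀x ∀y ∀z ((xRy ∧ xR²z) → ∃w (yR²w ∧ zR²w)).
A: fails — 0R1, 0R²3 but no w with 1R²w and 3R²w.
B: fails — mRo, mR²p but no w with oR²w and pR²w.
C: ✓.
Valid on: C.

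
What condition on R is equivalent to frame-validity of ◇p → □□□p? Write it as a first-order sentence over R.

This is a Sahlqvist (Geach-type) schema ◇^1□^0p → □^3◇^0p.
First-order correspondent: ∀x ∀y ∀z ((xRy ∧ xR³z) → ∃w (y = w ∧ z = w)).

∀x ∀y ∀z ((xRy ∧ xR³z) → ∃w (y = w ∧ z = w))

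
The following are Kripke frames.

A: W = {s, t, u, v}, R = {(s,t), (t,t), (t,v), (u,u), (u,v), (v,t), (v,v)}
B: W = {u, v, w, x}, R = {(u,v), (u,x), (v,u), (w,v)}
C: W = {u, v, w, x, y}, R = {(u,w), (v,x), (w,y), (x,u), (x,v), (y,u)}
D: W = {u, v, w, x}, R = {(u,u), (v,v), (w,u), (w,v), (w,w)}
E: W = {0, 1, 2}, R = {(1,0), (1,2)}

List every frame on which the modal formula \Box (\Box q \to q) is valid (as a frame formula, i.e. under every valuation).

The schema corresponds to shift-reflexivity: \forall x \forall y (Rxy \to Ryy).
A: condition met.
B: fails — Ruv but not Rvv.
C: fails — Ruw but not Rww.
D: condition met.
E: fails — R12 but not R22.
Valid on: A, D.

A, D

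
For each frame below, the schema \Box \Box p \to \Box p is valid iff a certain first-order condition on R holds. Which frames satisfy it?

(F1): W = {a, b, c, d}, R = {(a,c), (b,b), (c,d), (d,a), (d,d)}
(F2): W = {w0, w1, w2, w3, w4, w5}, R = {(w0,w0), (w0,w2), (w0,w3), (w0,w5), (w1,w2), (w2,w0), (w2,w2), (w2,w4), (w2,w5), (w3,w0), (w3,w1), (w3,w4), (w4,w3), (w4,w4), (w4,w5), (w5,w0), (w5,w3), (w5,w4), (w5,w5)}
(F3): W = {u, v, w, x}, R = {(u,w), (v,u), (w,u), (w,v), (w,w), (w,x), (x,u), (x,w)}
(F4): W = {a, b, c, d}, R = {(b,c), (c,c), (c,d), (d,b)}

This is the axiom for density; its first-order frame correspondent is \forall x \forall y (Rxy \to \exists z (Rxz \wedge Rzy)).
(F1): fails — Rac but no z with Raz and Rzc.
(F2): fails — Rw3w1 but no z with Rw3z and Rzw1.
(F3): fails — Rvu but no z with Rvz and Rzu.
(F4): fails — Rdb but no z with Rdz and Rzb.
Valid on no frame.

none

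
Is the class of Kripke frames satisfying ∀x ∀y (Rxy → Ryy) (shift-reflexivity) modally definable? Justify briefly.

This is a Sahlqvist condition; the T□ axiom □(□p → p) defines it.

Yes, by □(□p → p)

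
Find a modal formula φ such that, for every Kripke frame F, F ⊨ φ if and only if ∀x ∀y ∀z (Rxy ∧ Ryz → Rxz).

□q → □□q

The condition is transitivity. The 4 schema □q → □□q defines it.
Suppose □q→□□q is valid. Take Rxy, Ryz and set V(q)={w : Rxw}. Then □q at x, so □□q at x, so □q at y, so q at z, i.e. Rxz.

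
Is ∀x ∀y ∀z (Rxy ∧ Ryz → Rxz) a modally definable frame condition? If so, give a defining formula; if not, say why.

The condition is transitivity. A defining modal formula is □r → □□r.

Yes — defined by □r → □□r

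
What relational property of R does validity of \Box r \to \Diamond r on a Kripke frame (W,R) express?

seriality: \forall x \exists y Rxy

Suppose □r→◇r is valid. At any x set V(r)=W. Then □r at x, so ◇r at x, so x has a successor.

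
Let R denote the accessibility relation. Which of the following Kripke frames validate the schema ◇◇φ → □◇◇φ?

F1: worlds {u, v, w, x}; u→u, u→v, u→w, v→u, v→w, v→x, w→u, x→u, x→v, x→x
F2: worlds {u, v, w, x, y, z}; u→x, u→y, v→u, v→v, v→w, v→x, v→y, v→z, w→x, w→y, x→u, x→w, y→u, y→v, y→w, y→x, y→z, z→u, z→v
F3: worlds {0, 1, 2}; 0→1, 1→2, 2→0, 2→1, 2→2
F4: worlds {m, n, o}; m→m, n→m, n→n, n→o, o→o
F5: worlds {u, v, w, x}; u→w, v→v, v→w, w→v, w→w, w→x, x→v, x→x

Frame correspondent (Sahlqvist): ∀x ∀y ∀z ((xR²y ∧ xRz) → ∃w (y = w ∧ zR²w)) — i.e. a generalized confluence (Geach) condition.
F1: fails — uR²x, uRw but no t with x=t and wR²t.
F2: fails — uR²u, uRx but no t with u=t and xR²t.
F3: fails — 2R²0, 2R0 but no w with 0=w and 0R²w.
F4: fails — nR²m, nRo but no w with m=w and oR²w.
F5: satisfies the condition.

F5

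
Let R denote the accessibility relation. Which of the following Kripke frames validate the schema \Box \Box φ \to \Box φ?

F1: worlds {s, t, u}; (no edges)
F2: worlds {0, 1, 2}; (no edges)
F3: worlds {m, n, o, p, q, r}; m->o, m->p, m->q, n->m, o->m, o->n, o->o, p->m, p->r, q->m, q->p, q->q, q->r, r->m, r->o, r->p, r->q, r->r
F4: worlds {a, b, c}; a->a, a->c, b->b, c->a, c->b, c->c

F1, F2, F4

Frame correspondent (Sahlqvist): \forall x \forall y (Rxy \to \exists z (Rxz \wedge Rzy)) — i.e. density.
F1: ✓.
F2: ✓.
F3: fails — Rnm but no z with Rnz and Rzm.
F4: ✓.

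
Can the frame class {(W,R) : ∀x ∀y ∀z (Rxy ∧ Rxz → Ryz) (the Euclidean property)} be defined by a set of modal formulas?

Yes, by ◇q → □◇q

The condition is the Euclidean property. A defining modal formula is ◇q → □◇q.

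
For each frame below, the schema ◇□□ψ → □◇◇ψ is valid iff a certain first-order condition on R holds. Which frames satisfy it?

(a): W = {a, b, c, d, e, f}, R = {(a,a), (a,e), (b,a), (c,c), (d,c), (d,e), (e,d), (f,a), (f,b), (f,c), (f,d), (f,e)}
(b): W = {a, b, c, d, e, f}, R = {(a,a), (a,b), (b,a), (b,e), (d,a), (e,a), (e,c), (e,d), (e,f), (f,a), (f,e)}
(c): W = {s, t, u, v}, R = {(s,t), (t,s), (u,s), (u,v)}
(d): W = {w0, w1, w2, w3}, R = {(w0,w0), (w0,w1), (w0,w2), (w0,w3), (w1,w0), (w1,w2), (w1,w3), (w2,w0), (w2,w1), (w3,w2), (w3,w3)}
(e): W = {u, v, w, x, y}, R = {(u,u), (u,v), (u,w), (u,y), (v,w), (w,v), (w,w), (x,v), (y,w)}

This is the axiom for a generalized confluence (Geach) condition; its first-order frame correspondent is ∀x ∀y ∀z ((xRy ∧ xRz) → ∃w (yR²w ∧ zR²w)).
(a): fails — fRa, fRc but no w with aR²w and cR²w.
(b): fails — eRa, eRc but no w with aR²w and cR²w.
(c): fails — uRs, uRv but no w with sR²w and vR²w.
(d): ✓.
(e): ✓.

(d), (e)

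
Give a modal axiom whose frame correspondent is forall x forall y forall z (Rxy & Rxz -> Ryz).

This is the Euclidean property; the standard corresponding axiom is 5: ◇ψ → □◇ψ.

◇ψ → □◇ψ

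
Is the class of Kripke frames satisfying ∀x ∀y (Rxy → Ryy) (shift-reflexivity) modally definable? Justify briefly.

This is a Sahlqvist condition; the T□ axiom □(□p → p) defines it.

Yes, by □(□p → p)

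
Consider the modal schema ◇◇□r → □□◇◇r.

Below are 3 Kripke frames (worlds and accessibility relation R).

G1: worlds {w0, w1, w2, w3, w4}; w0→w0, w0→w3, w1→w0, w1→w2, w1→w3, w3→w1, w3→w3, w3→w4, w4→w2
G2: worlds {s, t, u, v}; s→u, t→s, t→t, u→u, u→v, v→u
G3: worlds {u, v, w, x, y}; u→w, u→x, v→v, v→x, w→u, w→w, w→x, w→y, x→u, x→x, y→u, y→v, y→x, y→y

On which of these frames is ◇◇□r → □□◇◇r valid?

The schema corresponds to a generalized confluence (Geach) condition: ∀x ∀y ∀z ((xR²y ∧ xR²z) → ∃w (yRw ∧ zR²w)).
G1: fails — w0R²w0, w0R²w4 but no w with w0Rw and w4R²w.
G2: fails — tR²t, tR²s but no w with tRw and sR²w.
G3: condition met.
Valid on: G3.

G3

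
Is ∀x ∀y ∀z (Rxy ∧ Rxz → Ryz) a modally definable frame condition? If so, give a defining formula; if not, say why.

Yes, by ◇q → □◇q

The condition is the Euclidean property. A defining modal formula is ◇q → □◇q.
Suppose ◇q→□◇q is valid. Take Rxy, Rxz and set V(q)={y}. Then ◇q at x, so □◇q at x, so ◇q at z, so some w with Rzw has q; w=y, i.e. Rzy. By symmetry of the argument, Ryz.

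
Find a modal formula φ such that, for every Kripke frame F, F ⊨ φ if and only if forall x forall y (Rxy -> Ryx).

The condition is symmetry. The B schema s → □◇s defines it.

s → □◇s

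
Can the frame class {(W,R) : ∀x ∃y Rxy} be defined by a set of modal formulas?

Yes: it is seriality, defined by the D schema □r → ◇r.

Yes — defined by □r → ◇r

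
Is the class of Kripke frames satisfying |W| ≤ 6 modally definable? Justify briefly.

Not definable by any modal formula

Any modally definable frame class is closed under disjoint unions.
Any modal formula valid on each of 7 disjoint one-world frames is valid on their disjoint union (validity is preserved under disjoint unions). Each one-world frame has |W|=1≤6, but the union has |W|=7.
Hence having at most 6 worlds is not modally definable.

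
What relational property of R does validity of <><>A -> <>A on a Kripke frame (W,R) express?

This is frame-equivalent to □A → □□A (substitute ¬A for A and contrapose).
Suppose □A→□□A is valid. Take Rxy, Ryz and set V(A)={w : Rxw}. Then □A at x, so □□A at x, so □A at y, so A at z, i.e. Rxz.

transitivity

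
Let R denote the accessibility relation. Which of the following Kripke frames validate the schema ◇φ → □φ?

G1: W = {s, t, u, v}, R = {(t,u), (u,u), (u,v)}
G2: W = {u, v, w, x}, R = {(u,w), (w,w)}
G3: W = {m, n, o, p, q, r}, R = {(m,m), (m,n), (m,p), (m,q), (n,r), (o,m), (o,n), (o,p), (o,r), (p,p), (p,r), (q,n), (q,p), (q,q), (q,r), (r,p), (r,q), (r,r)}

G2

Frame correspondent (Sahlqvist): ∀x ∀y ∀z (Rxy ∧ Rxz → y = z) — i.e. partial functionality.
G1: fails — u sees both u and v.
G2: condition met.
G3: fails — m sees both m and n.
Valid on: G2.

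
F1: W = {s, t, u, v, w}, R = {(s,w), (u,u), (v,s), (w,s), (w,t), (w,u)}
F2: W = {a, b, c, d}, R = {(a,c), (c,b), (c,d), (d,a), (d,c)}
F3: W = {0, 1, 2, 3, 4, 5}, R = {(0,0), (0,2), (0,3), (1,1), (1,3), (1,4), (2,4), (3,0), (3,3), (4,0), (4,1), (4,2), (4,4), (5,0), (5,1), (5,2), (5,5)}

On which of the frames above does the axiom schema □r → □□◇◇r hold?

F3

The schema corresponds to a generalized confluence (Geach) condition: ∀x ∀z (xR²z → ∃w (xRw ∧ zR²w)).
F1: fails — sR²s but no w* with sRw* and sR²w*.
F2: fails — aR²b but no w with aRw and bR²w.
F3: ✓.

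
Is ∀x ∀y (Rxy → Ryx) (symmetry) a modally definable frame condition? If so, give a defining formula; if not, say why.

Yes — defined by r → □◇r

The condition is symmetry. A defining modal formula is r → □◇r.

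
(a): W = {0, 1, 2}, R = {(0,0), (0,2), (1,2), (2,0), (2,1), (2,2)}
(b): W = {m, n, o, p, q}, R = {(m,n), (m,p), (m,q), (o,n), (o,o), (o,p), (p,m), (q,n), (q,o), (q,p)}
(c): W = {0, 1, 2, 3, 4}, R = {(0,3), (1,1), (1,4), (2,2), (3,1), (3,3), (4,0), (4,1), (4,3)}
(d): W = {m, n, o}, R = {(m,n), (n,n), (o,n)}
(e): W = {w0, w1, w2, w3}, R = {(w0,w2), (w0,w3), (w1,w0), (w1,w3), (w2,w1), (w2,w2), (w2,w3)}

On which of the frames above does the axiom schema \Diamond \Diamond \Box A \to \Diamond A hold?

This is the axiom for a generalized confluence (Geach) condition; its first-order frame correspondent is \forall x \forall y (x R^2 y \to \exists w (yRw \wedge xRw)).
(a): satisfies the condition.
(b): fails — mR²n but no w with nRw and mRw.
(c): fails — 0R²1 but no w with 1Rw and 0Rw.
(d): satisfies the condition.
(e): fails — w0R²w3 but no w with w3Rw and w0Rw.
Valid on: (a), (d).

(a), (d)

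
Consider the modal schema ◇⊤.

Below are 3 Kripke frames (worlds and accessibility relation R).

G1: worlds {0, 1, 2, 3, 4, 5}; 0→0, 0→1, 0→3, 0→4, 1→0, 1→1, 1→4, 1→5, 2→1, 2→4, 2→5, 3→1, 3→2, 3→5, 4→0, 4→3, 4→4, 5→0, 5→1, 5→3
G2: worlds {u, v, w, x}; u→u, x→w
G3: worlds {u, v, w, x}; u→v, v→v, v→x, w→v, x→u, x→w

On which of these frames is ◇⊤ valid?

G1, G3

Frame correspondent (Sahlqvist): ∀x ∃y Rxy — i.e. seriality.
G1: ✓.
G2: fails — world v has no successor.
G3: ✓.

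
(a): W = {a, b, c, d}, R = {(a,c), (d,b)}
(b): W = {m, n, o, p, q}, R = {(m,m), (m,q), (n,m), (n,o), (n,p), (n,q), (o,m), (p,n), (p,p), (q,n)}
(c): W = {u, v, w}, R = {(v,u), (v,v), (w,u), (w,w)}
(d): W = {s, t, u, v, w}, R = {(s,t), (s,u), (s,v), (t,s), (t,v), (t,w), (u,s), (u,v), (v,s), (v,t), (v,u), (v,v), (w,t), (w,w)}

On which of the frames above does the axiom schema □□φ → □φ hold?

This is the axiom for density; its first-order frame correspondent is ∀x ∀y (Rxy → ∃z (Rxz ∧ Rzy)).
(a): fails — Rdb but no z with Rdz and Rzb.
(b): fails — Rno but no z with Rnz and Rzo.
(c): condition met.
(d): condition met.

(c), (d)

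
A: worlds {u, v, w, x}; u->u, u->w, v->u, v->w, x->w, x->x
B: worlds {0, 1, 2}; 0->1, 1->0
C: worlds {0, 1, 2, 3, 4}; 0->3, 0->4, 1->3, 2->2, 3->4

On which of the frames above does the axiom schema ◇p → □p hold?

B

This is the axiom for partial functionality; its first-order frame correspondent is ∀x ∀y ∀z (Rxy ∧ Rxz → y = z).
A: fails — u sees both u and w.
B: holds.
C: fails — 0 sees both 3 and 4.
Valid on: B.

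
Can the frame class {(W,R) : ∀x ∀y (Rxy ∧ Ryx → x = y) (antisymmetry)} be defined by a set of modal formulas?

Not definable by any modal formula

Modal frame validity is preserved under surjective bounded morphisms.
The 4-cycle (worlds a,b,c,d with a→b→c→d→a) is antisymmetric. Sending even-indexed worlds to a and odd-indexed worlds to b is a surjective bounded morphism onto the two-world frame with a↔b, which is not antisymmetric.
Hence antisymmetry is not modally definable.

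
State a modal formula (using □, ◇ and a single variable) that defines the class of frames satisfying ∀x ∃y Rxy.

A defining formula is □q → ◇q (the D axiom).
Suppose □q→◇q is valid. At any x set V(q)=W. Then □q at x, so ◇q at x, so x has a successor.

□q → ◇q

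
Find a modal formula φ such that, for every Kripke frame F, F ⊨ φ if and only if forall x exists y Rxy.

□r → ◇r

This is seriality; the standard corresponding axiom is D: □r → ◇r.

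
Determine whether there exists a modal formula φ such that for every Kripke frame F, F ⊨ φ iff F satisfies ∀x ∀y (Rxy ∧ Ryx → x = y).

No

If a class were modally definable it would be closed under surjective bounded morphisms (Goldblatt–Thomason).
The 6-cycle (worlds 0,1,2,3,4,5 with 0→1→2→3→4→5→0) is antisymmetric. Sending even-indexed worlds to s and odd-indexed worlds to t is a surjective bounded morphism onto the two-world frame with s↔t, which is not antisymmetric.
So no modal formula (or set of formulas) defines exactly the antisymmetric frames.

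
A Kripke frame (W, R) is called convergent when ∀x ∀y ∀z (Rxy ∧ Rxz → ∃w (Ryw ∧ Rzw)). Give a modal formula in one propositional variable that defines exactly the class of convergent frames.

◇□q → □◇q

A defining formula is ◇□q → □◇q (the .2 axiom).
Suppose ◇□q→□◇q is valid. Take Rxy, Rxz and set V(q)={w : Ryw}. Then □q at y so ◇□q at x, so □◇q at x, so ◇q at z, giving w with Rzw and Ryw.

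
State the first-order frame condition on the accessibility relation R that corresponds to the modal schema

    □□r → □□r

This is a Sahlqvist (Geach-type) schema ◇^0□^2r → □^2◇^0r.
Minimal-valuation argument: fix x; take any y with xR^0y and any z with xR^2z. Set V(r) to the set of worlds R-reachable from y in exactly 2 steps. Then □^2r holds at y, so the antecedent holds at x; validity forces ◇^0r at z, giving a w with zR^0w and yR^2w.
First-order correspondent: ∀x ∀z (xR²z → ∃w (xR²w ∧ z = w)).

∀x ∀z (xR²z → ∃w (xR²w ∧ z = w))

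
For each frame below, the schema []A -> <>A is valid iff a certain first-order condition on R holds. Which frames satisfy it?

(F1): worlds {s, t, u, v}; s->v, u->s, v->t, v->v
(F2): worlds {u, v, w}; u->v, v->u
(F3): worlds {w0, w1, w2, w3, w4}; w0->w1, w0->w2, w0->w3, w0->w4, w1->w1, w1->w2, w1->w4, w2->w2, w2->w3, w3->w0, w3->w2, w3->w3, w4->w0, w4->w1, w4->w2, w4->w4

The schema corresponds to seriality: forall x exists y Rxy.
(F1): fails — world t has no successor.
(F2): fails — world w has no successor.
(F3): satisfies the condition.

(F3)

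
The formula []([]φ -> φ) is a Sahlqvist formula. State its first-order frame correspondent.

Suppose □(□φ→φ) is valid. Take Rxy and set V(φ)={w : Ryw}. Then at y, □φ holds; since □(□φ→φ) at x, □φ→φ at y, so φ at y, i.e. Ryy.

shift-reflexivity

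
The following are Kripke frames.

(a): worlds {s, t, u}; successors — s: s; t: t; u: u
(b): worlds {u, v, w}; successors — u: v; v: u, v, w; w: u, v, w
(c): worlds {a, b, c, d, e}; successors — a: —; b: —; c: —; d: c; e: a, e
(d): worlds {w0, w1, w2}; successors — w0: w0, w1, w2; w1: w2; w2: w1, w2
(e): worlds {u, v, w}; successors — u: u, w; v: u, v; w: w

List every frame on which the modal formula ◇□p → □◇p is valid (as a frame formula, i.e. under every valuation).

The schema corresponds to convergence: ∀x ∀y ∀z (Rxy ∧ Rxz → ∃w (Ryw ∧ Rzw)).
(a): satisfies the condition.
(b): satisfies the condition.
(c): fails — Rdc and Rdc but c and c have no common successor.
(d): satisfies the condition.
(e): satisfies the condition.

(a), (b), (d), (e)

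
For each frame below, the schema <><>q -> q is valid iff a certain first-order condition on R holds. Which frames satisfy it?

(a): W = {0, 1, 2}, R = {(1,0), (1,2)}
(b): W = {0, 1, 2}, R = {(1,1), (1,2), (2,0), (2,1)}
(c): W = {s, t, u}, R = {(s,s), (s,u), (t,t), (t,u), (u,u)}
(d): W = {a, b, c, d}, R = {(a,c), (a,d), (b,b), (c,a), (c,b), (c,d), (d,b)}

Frame correspondent (Sahlqvist): forall x forall y (x R^2 y -> exists w (y = w & x = w)) — i.e. a generalized confluence (Geach) condition.
(a): condition met.
(b): fails — 1R²0 but 0 ≠ 1.
(c): fails — sR²u but u ≠ s.
(d): fails — aR²b but b ≠ a.
Valid on: (a).

(a)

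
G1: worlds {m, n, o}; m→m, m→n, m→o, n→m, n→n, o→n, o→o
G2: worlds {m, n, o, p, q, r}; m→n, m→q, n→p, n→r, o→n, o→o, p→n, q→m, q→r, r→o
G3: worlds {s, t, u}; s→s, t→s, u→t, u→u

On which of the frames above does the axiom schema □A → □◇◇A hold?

This is the axiom for a generalized confluence (Geach) condition; its first-order frame correspondent is ∀x ∀z (xRz → ∃w (xRw ∧ zR²w)).
G1: satisfies the condition.
G2: fails — nRr but no w with nRw and rR²w.
G3: fails — uRt but no w with uRw and tR²w.

G1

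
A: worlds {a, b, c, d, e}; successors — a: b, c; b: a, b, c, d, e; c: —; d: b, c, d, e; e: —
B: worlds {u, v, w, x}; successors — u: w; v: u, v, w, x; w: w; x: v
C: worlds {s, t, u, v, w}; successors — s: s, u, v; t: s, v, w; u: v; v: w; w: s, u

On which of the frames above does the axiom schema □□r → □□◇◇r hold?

B

The schema corresponds to a generalized confluence (Geach) condition: ∀x ∀z (xR²z → ∃w (xR²w ∧ zR²w)).
A: fails — aR²c but no w with aR²w and cR²w.
B: ✓.
C: fails — uR²w but no w* with uR²w* and wR²w*.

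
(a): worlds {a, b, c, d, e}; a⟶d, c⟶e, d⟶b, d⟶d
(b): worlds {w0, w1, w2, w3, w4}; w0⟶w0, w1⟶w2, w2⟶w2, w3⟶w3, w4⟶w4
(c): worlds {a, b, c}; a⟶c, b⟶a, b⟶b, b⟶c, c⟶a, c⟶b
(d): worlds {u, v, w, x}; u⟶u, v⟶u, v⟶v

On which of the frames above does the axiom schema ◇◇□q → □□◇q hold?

Frame correspondent (Sahlqvist): ∀x ∀y ∀z ((xR²y ∧ xR²z) → ∃w (yRw ∧ zRw)) — i.e. a generalized confluence (Geach) condition.
(a): fails — aR²b, aR²b but no w with bRw and bRw.
(b): holds.
(c): fails — bR²a, bR²c but no w with aRw and cRw.
(d): holds.
Valid on: (b), (d).

(b), (d)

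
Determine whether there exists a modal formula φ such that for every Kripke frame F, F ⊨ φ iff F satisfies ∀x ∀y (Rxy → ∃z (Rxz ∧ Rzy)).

This is a Sahlqvist condition; the C4 axiom □□r → □r defines it.
Suppose □□r→□r is valid. Take Rxy and set V(r)={w : xR²w}. Then □□r at x, so □r at x, so r at y, i.e. ∃z(Rxz∧Rzy).

Yes — defined by □□r → □r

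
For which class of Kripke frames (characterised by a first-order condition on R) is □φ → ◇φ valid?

seriality

Suppose □φ→◇φ is valid. At any x set V(φ)=W. Then □φ at x, so ◇φ at x, so x has a successor.
The converse is a direct semantic check.
So the correspondent is seriality.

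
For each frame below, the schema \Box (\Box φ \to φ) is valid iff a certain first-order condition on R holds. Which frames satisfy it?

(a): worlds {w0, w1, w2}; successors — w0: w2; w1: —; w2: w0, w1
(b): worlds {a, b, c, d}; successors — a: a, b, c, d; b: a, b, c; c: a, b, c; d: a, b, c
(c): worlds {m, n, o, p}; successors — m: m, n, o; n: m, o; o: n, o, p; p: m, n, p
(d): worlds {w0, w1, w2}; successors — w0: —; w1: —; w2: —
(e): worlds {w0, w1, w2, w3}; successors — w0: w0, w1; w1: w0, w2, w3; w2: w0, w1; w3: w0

(d)

Frame correspondent (Sahlqvist): \forall x \forall y (Rxy \to Ryy) — i.e. shift-reflexivity.
(a): fails — Rw0w2 but not Rw2w2.
(b): fails — Rad but not Rdd.
(c): fails — Ron but not Rnn.
(d): condition met.
(e): fails — Rw1w2 but not Rw2w2.
Valid on: (d).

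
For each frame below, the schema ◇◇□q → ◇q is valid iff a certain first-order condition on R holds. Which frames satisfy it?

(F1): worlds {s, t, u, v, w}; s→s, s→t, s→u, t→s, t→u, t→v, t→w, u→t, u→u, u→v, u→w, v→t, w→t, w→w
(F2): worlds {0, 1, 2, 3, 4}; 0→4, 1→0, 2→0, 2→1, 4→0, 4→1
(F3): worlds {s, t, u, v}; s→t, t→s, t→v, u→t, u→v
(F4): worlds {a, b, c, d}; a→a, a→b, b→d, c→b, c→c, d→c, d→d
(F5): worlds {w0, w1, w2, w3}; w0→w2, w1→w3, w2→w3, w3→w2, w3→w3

The schema corresponds to a generalized confluence (Geach) condition: ∀x ∀y (xR²y → ∃w (yRw ∧ xRw)).
(F1): fails — tR²v but no w* with vRw* and tRw*.
(F2): fails — 0R²1 but no w with 1Rw and 0Rw.
(F3): fails — sR²v but no w with vRw and sRw.
(F4): fails — aR²b but no w with bRw and aRw.
(F5): ✓.
Valid on: (F5).

(F5)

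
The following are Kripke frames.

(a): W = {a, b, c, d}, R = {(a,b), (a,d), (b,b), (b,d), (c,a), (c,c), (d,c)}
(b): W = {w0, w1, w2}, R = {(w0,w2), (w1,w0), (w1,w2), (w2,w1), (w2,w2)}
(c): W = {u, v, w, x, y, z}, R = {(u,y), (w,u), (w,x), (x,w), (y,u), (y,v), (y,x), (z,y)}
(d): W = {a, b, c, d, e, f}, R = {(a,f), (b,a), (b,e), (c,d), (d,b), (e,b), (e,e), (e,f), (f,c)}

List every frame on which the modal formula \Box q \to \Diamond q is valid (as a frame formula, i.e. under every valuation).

(a), (b), (d)

This is the axiom for seriality; its first-order frame correspondent is \forall x \exists y Rxy.
(a): satisfies the condition.
(b): satisfies the condition.
(c): fails — world v has no successor.
(d): satisfies the condition.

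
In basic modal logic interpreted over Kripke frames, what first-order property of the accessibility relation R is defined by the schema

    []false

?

□⊥ is valid iff no world has any successor (otherwise □⊥ fails at any world with one).
Conversely, any frame satisfying forall x forall y ~Rxy validates the schema.
Frame condition: forall x forall y ~Rxy.

emptiness of R: forall x forall y ~Rxy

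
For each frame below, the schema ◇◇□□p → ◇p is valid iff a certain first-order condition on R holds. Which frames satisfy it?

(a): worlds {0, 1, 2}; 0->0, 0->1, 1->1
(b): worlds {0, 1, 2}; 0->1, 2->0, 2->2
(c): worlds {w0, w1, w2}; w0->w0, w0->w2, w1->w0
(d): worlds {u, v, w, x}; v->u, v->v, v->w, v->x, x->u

The schema corresponds to a generalized confluence (Geach) condition: ∀x ∀y (xR²y → ∃w (yR²w ∧ xRw)).
(a): holds.
(b): fails — 2R²0 but no w with 0R²w and 2Rw.
(c): fails — w0R²w2 but no w with w2R²w and w0Rw.
(d): fails — vR²u but no t with uR²t and vRt.
Valid on: (a).

(a)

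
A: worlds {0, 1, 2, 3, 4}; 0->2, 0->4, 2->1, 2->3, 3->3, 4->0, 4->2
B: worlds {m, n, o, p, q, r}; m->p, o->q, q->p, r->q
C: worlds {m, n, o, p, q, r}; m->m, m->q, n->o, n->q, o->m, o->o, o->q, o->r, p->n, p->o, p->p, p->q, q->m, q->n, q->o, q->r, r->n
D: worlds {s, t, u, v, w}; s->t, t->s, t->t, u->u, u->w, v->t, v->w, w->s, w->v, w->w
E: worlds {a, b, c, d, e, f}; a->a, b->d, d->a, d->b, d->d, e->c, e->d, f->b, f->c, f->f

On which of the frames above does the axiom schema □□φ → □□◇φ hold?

This is the axiom for a generalized confluence (Geach) condition; its first-order frame correspondent is ∀x ∀z (xR²z → ∃w (xR²w ∧ zRw)).
A: fails — 0R²1 but no w with 0R²w and 1Rw.
B: fails — oR²p but no w with oR²w and pRw.
C: satisfies the condition.
D: fails — uR²s but no w* with uR²w* and sRw*.
E: fails — fR²c but no w with fR²w and cRw.

C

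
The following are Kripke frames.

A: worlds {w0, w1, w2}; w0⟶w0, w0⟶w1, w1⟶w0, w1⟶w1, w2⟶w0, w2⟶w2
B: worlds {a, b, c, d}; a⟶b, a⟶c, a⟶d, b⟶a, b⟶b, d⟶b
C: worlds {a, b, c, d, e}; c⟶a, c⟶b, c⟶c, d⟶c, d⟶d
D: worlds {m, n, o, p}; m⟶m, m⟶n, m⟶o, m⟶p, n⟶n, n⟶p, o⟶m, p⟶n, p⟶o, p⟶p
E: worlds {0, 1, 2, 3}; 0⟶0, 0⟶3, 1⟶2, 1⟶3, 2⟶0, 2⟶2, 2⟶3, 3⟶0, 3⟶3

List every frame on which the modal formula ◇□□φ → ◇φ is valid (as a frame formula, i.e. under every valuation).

The schema corresponds to a generalized confluence (Geach) condition: ∀x ∀y (xRy → ∃w (yR²w ∧ xRw)).
A: holds.
B: fails — aRc but no w with cR²w and aRw.
C: fails — cRa but no w with aR²w and cRw.
D: holds.
E: holds.

A, D, E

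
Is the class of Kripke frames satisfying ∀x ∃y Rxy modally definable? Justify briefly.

Yes: it is seriality, defined by the D schema □q → ◇q.
Suppose □q→◇q is valid. At any x set V(q)=W. Then □q at x, so ◇q at x, so x has a successor.

Yes, by □q → ◇q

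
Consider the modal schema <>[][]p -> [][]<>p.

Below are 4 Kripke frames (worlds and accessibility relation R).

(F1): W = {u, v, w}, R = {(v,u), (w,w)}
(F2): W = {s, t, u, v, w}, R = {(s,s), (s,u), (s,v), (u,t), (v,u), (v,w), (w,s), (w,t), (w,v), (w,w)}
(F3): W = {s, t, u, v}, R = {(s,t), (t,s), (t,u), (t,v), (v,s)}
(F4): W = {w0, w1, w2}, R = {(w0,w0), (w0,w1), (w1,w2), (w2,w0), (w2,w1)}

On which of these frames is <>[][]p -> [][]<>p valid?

(F1)

The schema corresponds to a generalized confluence (Geach) condition: forall x forall y forall z ((xRy & x R^2 z) -> exists w (y R^2 w & zRw)).
(F1): ✓.
(F2): fails — sRs, sR²t but no w* with sR²w* and tRw*.
(F3): fails — sRt, sR²u but no w with tR²w and uRw.
(F4): fails — w0Rw1, w0R²w1 but no w with w1R²w and w1Rw.
Valid on: (F1).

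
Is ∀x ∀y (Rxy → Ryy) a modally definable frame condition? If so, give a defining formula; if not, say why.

This is a Sahlqvist condition; the T□ axiom □(□r → r) defines it.

Yes, by □(□r → r)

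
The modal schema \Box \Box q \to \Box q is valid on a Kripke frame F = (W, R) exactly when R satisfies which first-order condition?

Suppose □□q→□q is valid. Take Rxy and set V(q)={w : xR²w}. Then □□q at x, so □q at x, so q at y, i.e. ∃z(Rxz∧Rzy).

density: \forall x \forall y (Rxy \to \exists z (Rxz \wedge Rzy))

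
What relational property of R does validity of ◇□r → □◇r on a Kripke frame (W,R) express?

convergence: ∀x ∀y ∀z (Rxy ∧ Rxz → ∃w (Ryw ∧ Rzw))

Suppose ◇□r→□◇r is valid. Take Rxy, Rxz and set V(r)={w : Ryw}. Then □r at y so ◇□r at x, so □◇r at x, so ◇r at z, giving w with Rzw and Ryw.
Conversely, on a frame with convergence the schema holds at every world under every valuation.
So the correspondent is convergence.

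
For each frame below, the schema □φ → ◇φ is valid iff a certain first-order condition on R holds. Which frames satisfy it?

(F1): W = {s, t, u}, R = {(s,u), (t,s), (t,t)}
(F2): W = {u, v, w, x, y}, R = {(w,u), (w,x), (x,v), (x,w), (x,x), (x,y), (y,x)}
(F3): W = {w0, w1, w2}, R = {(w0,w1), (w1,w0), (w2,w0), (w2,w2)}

This is the axiom for seriality; its first-order frame correspondent is ∀x ∃y Rxy.
(F1): fails — world u has no successor.
(F2): fails — world u has no successor.
(F3): ✓.
Valid on: (F3).

(F3)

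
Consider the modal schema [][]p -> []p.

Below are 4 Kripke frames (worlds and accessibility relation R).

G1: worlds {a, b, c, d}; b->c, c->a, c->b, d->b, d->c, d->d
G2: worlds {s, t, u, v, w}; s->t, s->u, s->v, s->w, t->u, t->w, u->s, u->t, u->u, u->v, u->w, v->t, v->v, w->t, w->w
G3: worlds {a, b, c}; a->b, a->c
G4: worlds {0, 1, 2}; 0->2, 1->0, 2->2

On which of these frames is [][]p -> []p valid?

G2

Frame correspondent (Sahlqvist): forall x forall y (Rxy -> exists z (Rxz & Rzy)) — i.e. density.
G1: fails — Rbc but no z with Rbz and Rzc.
G2: holds.
G3: fails — Rac but no z with Raz and Rzc.
G4: fails — R10 but no z with R1z and Rz0.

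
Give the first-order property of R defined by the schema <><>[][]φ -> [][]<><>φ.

This is a Sahlqvist (Geach-type) schema ◇^2□^2φ → □^2◇^2φ.
First-order correspondent: forall x forall y forall z ((x R^2 y & x R^2 z) -> exists w (y R^2 w & z R^2 w)).

forall x forall y forall z ((x R^2 y & x R^2 z) -> exists w (y R^2 w & z R^2 w))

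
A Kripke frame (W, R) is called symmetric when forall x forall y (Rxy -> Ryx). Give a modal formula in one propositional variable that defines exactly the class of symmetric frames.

This is symmetry; the standard corresponding axiom is B: ψ → □◇ψ.

ψ → □◇ψ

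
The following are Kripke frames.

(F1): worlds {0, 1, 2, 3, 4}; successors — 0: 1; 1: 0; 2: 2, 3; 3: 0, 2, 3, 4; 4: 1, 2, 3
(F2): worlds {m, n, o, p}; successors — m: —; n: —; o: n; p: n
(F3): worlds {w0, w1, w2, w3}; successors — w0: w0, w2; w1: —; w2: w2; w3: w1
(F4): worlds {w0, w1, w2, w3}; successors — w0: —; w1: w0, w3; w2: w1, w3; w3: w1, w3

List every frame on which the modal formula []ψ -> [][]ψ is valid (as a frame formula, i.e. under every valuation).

(F2), (F3)

Frame correspondent (Sahlqvist): forall x forall y forall z (Rxy & Ryz -> Rxz) — i.e. transitivity.
(F1): fails — R10 and R01 but not R11.
(F2): satisfies the condition.
(F3): satisfies the condition.
(F4): fails — Rw3w1 and Rw1w0 but not Rw3w0.
Valid on: (F2), (F3).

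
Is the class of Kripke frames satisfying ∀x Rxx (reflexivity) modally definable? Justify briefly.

Definable; □q → q defines it

This is a Sahlqvist condition; the T axiom □q → q defines it.
Suppose □q→q is valid. At any x set V(q)={w : Rxw}. Then □q holds at x, so q holds at x, i.e. Rxx.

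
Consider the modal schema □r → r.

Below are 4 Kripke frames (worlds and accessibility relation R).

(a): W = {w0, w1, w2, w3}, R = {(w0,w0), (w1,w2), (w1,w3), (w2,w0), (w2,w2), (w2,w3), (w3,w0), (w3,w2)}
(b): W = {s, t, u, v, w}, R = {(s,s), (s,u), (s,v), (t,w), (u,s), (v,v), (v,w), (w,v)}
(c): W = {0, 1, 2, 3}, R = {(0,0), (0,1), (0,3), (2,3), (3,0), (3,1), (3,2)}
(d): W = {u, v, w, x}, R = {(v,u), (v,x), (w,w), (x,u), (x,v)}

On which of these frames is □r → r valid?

Frame correspondent (Sahlqvist): ∀x Rxx — i.e. reflexivity.
(a): fails — world w1 does not see itself.
(b): fails — world t does not see itself.
(c): fails — world 1 does not see itself.
(d): fails — world u does not see itself.
Valid on no frame.

none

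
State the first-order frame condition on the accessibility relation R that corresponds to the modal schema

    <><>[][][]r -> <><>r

This is a Sahlqvist (Geach-type) schema ◇^2□^3r → □^0◇^2r.
Minimal-valuation argument: fix x; take any y with xR^2y and any z with xR^0z. Set V(r) to the set of worlds R-reachable from y in exactly 3 steps. Then □^3r holds at y, so the antecedent holds at x; validity forces ◇^2r at z, giving a w with zR^2w and yR^3w.
First-order correspondent: forall x forall y (x R^2 y -> exists w (y R^3 w & x R^2 w)).

forall x forall y (x R^2 y -> exists w (y R^3 w & x R^2 w))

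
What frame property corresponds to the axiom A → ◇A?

Reflexivity

Equivalently (dual form): □A → A.
Suppose □A→A is valid. At any x set V(A)={w : Rxw}. Then □A holds at x, so A holds at x, i.e. Rxx.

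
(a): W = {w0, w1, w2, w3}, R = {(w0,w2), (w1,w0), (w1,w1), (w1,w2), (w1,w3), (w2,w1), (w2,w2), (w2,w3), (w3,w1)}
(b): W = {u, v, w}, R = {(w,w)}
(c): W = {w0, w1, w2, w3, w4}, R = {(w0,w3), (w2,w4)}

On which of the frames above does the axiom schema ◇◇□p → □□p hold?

(b), (c)

This is the axiom for a generalized confluence (Geach) condition; its first-order frame correspondent is ∀x ∀y ∀z ((xR²y ∧ xR²z) → ∃w (yRw ∧ z = w)).
(a): fails — w0R²w3, w0R²w2 but no w with w3Rw and w2=w.
(b): ✓.
(c): ✓.
Valid on: (b), (c).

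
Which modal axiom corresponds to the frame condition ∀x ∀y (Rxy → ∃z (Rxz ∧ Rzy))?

The condition is density. The C4 schema □□ψ → □ψ defines it.

□□ψ → □ψ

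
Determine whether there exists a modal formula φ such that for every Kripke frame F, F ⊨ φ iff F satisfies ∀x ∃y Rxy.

Yes: it is seriality, defined by the D schema □q → ◇q.

Yes, by □q → ◇q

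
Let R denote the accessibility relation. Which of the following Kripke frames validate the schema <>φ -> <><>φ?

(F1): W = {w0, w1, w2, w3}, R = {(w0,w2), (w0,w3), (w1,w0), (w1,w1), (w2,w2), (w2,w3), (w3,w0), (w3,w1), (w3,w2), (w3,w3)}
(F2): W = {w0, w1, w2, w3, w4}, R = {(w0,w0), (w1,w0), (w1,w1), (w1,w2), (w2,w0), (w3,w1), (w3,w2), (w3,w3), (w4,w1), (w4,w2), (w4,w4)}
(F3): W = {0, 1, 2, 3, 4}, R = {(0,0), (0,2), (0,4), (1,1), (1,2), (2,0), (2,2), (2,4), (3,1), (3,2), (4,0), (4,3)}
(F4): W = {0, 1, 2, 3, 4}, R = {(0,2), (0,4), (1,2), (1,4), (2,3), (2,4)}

(F1), (F2)

This is the axiom for a generalized confluence (Geach) condition; its first-order frame correspondent is forall x forall y (xRy -> exists w (y = w & x R^2 w)).
(F1): ✓.
(F2): ✓.
(F3): fails — 4R3 but no w with 3=w and 4R²w.
(F4): fails — 0R2 but no w with 2=w and 0R²w.
Valid on: (F1), (F2).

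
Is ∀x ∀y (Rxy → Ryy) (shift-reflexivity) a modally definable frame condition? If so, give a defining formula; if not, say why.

Definable; □(□q → q) defines it

The condition is shift-reflexivity. A defining modal formula is □(□q → q).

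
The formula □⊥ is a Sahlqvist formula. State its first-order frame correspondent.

□⊥ is valid iff no world has any successor (otherwise □⊥ fails at any world with one).
Conversely, on a frame with emptiness of R the schema holds at every world under every valuation.
Frame condition: ∀x ∀y ¬Rxy.

Emptiness of R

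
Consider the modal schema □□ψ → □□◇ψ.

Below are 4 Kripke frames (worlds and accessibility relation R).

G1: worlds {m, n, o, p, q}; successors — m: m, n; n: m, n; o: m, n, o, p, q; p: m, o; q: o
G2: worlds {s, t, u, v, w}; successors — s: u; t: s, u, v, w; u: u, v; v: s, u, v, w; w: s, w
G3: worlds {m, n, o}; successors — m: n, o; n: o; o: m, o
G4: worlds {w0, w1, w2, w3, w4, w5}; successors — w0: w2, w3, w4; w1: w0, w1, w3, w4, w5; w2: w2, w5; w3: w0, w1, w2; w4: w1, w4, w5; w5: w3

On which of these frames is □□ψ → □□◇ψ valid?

G1, G2, G3

Frame correspondent (Sahlqvist): ∀x ∀z (xR²z → ∃w (xR²w ∧ zRw)) — i.e. a generalized confluence (Geach) condition.
G1: ✓.
G2: ✓.
G3: ✓.
G4: fails — w0R²w5 but no w with w0R²w and w5Rw.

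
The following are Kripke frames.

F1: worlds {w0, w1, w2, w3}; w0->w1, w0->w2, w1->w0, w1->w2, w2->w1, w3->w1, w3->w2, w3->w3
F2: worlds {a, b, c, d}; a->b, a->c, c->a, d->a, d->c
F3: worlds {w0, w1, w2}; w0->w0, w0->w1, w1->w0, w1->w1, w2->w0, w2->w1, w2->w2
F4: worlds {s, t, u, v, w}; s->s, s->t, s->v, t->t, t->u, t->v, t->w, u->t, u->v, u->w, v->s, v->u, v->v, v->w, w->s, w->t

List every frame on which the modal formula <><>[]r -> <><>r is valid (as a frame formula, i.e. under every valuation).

F3, F4

Frame correspondent (Sahlqvist): forall x forall y (x R^2 y -> exists w (yRw & x R^2 w)) — i.e. a generalized confluence (Geach) condition.
F1: fails — w2R²w2 but no w with w2Rw and w2R²w.
F2: fails — aR²a but no w with aRw and aR²w.
F3: holds.
F4: holds.
Valid on: F3, F4.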